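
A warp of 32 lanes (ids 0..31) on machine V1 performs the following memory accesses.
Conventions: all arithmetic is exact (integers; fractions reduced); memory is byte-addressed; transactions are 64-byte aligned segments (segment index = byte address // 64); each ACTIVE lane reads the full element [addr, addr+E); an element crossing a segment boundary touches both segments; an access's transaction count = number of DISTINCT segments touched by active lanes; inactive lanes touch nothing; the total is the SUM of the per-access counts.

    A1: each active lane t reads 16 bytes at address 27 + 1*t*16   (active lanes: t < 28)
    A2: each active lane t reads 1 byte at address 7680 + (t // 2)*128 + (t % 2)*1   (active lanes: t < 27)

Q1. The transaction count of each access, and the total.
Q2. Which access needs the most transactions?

A1: 8 transactions
A2: 14 transactions

Answer: 8,14; total 22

Answer: A2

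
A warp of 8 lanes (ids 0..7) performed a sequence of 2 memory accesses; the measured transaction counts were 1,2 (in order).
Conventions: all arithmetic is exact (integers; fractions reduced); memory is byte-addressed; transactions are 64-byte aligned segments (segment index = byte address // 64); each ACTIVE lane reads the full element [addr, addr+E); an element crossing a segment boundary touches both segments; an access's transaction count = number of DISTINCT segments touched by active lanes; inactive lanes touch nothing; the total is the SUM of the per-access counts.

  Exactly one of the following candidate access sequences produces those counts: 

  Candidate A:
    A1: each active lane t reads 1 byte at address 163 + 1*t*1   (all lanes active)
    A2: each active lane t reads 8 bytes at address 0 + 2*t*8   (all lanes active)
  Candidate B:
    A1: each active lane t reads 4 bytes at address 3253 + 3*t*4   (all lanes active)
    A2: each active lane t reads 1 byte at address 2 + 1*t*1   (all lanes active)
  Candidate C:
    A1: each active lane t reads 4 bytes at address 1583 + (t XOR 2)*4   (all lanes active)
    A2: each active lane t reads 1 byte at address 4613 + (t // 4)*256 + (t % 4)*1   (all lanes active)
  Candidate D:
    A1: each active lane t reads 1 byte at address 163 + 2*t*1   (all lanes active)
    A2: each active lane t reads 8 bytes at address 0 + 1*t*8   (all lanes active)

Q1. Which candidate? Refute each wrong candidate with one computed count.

B: A1 gives 3 transactions, not 1
C: A1 gives 2 transactions, not 1
D: A2 gives 1 transaction, not 2
A: all counts match (1,2)

Answer: A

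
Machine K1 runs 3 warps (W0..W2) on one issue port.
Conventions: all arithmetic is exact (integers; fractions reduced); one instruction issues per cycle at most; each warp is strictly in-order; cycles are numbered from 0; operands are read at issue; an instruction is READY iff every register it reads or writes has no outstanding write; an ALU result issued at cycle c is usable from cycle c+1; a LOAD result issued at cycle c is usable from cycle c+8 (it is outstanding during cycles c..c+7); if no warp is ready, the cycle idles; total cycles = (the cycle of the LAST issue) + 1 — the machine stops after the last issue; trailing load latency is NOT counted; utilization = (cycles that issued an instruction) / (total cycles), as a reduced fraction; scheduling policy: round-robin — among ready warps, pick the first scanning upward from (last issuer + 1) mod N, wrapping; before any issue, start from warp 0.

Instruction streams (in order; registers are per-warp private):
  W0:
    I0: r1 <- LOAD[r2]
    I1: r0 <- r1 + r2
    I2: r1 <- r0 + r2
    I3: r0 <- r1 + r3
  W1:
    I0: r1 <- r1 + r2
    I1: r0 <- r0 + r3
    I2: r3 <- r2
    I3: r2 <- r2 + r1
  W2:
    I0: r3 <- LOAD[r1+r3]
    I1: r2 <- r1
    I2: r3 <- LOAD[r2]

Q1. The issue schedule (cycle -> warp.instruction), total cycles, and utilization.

cycle 0: W0.I0
cycle 1: W1.I0
cycle 2: W2.I0
cycle 3: W1.I1
cycle 4: W2.I1
cycle 5: W1.I2
cycle 6: W1.I3
cycle 7: idle
cycle 8: W0.I1
cycle 9: W0.I2
cycle 10: W2.I2
cycle 11: W0.I3

Answer: 12 cycles, utilization 11/12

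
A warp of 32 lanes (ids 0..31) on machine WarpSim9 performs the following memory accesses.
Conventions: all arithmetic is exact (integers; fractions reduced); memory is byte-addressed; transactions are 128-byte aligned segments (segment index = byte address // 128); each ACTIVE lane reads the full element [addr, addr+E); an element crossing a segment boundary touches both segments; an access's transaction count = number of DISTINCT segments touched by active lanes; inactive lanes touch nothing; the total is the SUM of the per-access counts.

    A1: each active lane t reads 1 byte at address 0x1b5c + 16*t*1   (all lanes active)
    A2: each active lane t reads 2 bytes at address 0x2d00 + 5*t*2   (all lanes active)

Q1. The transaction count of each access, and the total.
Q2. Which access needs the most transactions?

A1: 5 transactions
A2: 3 transactions

Answer: 5,3; total 8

Answer: A1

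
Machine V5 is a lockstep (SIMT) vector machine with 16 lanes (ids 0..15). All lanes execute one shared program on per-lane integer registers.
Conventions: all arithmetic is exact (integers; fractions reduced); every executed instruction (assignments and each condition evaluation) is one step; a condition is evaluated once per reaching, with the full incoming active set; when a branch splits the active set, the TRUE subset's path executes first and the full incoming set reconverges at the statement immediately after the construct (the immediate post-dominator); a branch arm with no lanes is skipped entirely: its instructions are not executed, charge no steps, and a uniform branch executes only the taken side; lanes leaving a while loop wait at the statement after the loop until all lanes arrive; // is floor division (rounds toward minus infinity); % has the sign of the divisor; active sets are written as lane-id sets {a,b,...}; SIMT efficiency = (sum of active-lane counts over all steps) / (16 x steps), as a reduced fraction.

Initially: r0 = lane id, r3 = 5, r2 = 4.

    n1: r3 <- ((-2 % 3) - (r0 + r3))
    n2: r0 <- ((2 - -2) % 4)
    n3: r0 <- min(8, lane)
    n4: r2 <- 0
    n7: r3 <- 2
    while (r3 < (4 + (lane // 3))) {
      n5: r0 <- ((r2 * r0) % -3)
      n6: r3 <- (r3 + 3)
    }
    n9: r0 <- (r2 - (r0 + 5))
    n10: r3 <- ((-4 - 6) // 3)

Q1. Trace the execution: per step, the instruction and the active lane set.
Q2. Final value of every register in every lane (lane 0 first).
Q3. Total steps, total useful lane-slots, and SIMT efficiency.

step 0: r3 <- ((-2 % 3) - (r0 + r3)) {0,1,2,3,4,5,6,7,8,9,10,11,12,13,14,15}
step 1: r0 <- ((2 - -2) % 4)         {0,1,2,3,4,5,6,7,8,9,10,11,12,13,14,15}
step 2: r0 <- min(8, lane)           {0,1,2,3,4,5,6,7,8,9,10,11,12,13,14,15}
step 3: r2 <- 0                      {0,1,2,3,4,5,6,7,8,9,10,11,12,13,14,15}
step 4: r3 <- 2                      {0,1,2,3,4,5,6,7,8,9,10,11,12,13,14,15}
step 5: eval (r3 < (4 + (lane // 3))) {0,1,2,3,4,5,6,7,8,9,10,11,12,13,14,15}
step 6: r0 <- ((r2 * r0) % -3)       {0,1,2,3,4,5,6,7,8,9,10,11,12,13,14,15}
step 7: r3 <- (r3 + 3)               {0,1,2,3,4,5,6,7,8,9,10,11,12,13,14,15}
step 8: eval (r3 < (4 + (lane // 3))) {0,1,2,3,4,5,6,7,8,9,10,11,12,13,14,15}
step 9: r0 <- ((r2 * r0) % -3)       {6,7,8,9,10,11,12,13,14,15}
step 10: r3 <- (r3 + 3)               {6,7,8,9,10,11,12,13,14,15}
step 11: eval (r3 < (4 + (lane // 3))) {6,7,8,9,10,11,12,13,14,15}
step 12: r0 <- ((r2 * r0) % -3)       {15}
step 13: r3 <- (r3 + 3)               {15}
step 14: eval (r3 < (4 + (lane // 3))) {15}
step 15: r0 <- (r2 - (r0 + 5))        {0,1,2,3,4,5,6,7,8,9,10,11,12,13,14,15}
step 16: r3 <- ((-4 - 6) // 3)        {0,1,2,3,4,5,6,7,8,9,10,11,12,13,14,15}

Answer: 17 steps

r0: -5,-5,-5,-5,-5,-5,-5,-5,-5,-5,-5,-5,-5,-5,-5,-5
r3: -4,-4,-4,-4,-4,-4,-4,-4,-4,-4,-4,-4,-4,-4,-4,-4
r2: 0,0,0,0,0,0,0,0,0,0,0,0,0,0,0,0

steps = 17; useful = 209; efficiency = 209/272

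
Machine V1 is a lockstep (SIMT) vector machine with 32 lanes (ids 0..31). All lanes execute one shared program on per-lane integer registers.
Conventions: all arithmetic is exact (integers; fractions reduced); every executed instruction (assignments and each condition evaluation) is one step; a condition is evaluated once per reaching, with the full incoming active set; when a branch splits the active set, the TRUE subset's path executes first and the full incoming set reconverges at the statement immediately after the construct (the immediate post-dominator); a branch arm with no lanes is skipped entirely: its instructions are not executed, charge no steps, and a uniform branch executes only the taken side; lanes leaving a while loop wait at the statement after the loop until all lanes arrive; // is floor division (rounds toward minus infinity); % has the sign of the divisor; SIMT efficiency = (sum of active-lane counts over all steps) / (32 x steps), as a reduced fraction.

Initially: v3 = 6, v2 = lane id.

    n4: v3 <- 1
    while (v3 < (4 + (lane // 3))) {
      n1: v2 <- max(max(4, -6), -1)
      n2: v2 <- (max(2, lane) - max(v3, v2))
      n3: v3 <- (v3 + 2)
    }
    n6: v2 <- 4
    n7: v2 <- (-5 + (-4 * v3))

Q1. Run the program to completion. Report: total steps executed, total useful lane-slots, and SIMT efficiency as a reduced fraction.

Answer: 32 steps, 664 useful, 83/128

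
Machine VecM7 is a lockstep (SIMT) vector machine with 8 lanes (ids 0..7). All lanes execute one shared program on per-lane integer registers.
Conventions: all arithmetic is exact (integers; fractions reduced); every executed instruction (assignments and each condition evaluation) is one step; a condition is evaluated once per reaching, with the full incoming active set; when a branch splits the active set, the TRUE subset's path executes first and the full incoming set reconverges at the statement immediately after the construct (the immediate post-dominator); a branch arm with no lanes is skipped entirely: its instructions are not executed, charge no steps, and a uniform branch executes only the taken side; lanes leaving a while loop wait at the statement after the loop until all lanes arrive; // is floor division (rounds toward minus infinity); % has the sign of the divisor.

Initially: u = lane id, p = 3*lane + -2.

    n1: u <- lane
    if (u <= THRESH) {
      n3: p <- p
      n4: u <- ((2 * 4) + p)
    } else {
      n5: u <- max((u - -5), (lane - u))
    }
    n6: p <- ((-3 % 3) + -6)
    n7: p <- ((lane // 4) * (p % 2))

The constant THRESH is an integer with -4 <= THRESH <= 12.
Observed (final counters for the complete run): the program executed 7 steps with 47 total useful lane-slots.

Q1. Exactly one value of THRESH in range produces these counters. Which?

Answer: THRESH = 6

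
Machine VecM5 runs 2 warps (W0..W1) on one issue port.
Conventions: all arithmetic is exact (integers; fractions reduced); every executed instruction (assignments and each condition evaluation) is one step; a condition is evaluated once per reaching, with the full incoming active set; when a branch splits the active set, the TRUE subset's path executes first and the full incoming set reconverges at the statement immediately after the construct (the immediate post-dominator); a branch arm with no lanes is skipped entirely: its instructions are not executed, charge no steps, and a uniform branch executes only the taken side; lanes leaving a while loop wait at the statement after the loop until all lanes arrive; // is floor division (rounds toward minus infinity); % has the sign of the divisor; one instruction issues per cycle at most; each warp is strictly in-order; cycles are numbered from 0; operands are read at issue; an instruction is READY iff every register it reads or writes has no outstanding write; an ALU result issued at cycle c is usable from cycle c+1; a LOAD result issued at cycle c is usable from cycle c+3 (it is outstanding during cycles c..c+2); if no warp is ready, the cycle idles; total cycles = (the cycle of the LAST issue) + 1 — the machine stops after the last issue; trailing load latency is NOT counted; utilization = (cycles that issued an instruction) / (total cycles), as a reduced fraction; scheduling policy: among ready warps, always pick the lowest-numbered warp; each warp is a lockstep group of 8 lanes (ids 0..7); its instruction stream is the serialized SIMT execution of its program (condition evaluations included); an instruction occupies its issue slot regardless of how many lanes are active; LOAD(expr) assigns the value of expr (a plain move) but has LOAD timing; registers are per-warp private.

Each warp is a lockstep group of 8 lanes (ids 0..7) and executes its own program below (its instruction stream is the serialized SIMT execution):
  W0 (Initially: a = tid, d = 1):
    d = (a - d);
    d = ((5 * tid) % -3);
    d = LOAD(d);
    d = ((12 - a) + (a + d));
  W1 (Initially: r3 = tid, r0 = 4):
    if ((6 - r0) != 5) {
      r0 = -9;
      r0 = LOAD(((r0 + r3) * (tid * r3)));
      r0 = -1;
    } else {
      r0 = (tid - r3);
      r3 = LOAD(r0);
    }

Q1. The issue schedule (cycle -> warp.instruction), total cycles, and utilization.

cycle 0: W0.I0
cycle 1: W0.I1
cycle 2: W0.I2
cycle 3: W1.I0
cycle 4: W1.I1
cycle 5: W0.I3
cycle 6: W1.I2
cycle 7: idle
cycle 8: idle
cycle 9: W1.I3

Answer: 10 cycles, utilization 4/5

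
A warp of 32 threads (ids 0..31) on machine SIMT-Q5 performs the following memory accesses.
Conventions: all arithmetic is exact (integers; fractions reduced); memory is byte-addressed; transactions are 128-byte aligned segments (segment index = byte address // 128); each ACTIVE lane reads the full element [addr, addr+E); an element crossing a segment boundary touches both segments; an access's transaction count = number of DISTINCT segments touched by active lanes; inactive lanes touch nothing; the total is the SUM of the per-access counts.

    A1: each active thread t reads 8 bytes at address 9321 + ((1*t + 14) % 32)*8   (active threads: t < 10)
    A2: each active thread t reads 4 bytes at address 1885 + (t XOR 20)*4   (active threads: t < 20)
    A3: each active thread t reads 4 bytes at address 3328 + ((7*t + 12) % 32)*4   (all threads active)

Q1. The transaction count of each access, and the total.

A1: 2 transactions
A2: 2 transactions
A3: 1 transaction

Answer: 2,2,1; total 5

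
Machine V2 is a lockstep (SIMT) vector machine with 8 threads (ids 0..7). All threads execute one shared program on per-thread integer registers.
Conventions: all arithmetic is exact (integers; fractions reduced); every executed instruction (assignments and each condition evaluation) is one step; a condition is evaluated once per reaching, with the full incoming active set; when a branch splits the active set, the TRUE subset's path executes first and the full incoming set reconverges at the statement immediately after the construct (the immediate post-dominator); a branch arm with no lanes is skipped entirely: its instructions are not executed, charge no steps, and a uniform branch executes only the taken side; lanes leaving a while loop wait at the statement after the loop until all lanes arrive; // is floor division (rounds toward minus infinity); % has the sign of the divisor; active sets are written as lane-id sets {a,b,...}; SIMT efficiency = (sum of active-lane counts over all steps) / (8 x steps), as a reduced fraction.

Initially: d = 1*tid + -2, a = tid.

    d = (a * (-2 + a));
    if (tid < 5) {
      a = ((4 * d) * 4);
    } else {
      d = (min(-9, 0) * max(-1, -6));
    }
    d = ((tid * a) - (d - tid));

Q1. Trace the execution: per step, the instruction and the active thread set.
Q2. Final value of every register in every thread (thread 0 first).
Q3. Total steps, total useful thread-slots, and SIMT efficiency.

step 0: d <- (a * (-2 + a))          {0,1,2,3,4,5,6,7}
step 1: eval (tid < 5)               {0,1,2,3,4,5,6,7}
step 2: a <- ((4 * d) * 4)           {0,1,2,3,4}
step 3: d <- (min(-9, 0) * max(-1, -6)) {5,6,7}
step 4: d <- ((tid * a) - (d - tid)) {0,1,2,3,4,5,6,7}

Answer: 5 steps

d: 0,-14,2,144,508,21,33,47
a: 0,-16,0,48,128,5,6,7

steps = 5; useful = 32; efficiency = 32/40 = 4/5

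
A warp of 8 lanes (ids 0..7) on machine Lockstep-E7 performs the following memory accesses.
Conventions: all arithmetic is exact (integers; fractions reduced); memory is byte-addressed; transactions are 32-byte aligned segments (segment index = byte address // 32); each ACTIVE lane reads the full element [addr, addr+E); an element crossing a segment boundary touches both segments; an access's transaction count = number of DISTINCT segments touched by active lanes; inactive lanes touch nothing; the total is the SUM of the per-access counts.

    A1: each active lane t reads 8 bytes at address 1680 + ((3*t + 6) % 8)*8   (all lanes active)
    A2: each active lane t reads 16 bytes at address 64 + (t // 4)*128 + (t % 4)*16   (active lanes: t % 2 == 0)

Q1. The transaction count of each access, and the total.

A1: 3 transactions
A2: 4 transactions

Answer: 3,4; total 7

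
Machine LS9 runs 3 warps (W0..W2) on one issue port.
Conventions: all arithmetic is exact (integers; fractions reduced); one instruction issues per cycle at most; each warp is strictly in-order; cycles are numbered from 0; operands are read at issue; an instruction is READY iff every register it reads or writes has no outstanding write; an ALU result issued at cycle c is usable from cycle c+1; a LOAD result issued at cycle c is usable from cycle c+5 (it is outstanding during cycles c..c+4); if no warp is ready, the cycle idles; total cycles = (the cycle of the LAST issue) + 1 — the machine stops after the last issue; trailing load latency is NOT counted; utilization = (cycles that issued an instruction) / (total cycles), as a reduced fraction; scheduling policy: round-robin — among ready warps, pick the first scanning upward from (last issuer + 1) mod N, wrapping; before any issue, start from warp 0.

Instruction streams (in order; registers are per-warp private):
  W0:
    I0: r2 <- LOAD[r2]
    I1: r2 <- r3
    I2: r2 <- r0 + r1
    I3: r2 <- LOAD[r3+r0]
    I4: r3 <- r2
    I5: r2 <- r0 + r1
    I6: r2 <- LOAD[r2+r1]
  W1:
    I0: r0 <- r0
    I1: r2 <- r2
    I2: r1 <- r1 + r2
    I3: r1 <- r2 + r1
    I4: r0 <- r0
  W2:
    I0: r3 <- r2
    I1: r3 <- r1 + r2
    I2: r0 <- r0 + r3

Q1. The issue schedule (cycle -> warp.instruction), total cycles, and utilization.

cycle 0: W0.I0
cycle 1: W1.I0
cycle 2: W2.I0
cycle 3: W1.I1
cycle 4: W2.I1
cycle 5: W0.I1
cycle 6: W1.I2
cycle 7: W2.I2
cycle 8: W0.I2
cycle 9: W1.I3
cycle 10: W0.I3
cycle 11: W1.I4
cycle 12: idle
cycle 13: idle
cycle 14: idle
cycle 15: W0.I4
cycle 16: W0.I5
cycle 17: W0.I6

Answer: 18 cycles, utilization 5/6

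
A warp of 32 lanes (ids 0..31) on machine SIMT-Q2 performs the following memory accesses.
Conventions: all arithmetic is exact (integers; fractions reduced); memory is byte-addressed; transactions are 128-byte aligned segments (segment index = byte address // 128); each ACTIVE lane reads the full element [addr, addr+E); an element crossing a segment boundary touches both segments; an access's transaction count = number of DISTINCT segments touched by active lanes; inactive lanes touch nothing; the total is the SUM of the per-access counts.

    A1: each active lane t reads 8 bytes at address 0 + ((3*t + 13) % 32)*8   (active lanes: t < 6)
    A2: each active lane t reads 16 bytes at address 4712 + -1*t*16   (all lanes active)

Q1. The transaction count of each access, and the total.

A1: 2 transactions
A2: 5 transactions

Answer: 2,5; total 7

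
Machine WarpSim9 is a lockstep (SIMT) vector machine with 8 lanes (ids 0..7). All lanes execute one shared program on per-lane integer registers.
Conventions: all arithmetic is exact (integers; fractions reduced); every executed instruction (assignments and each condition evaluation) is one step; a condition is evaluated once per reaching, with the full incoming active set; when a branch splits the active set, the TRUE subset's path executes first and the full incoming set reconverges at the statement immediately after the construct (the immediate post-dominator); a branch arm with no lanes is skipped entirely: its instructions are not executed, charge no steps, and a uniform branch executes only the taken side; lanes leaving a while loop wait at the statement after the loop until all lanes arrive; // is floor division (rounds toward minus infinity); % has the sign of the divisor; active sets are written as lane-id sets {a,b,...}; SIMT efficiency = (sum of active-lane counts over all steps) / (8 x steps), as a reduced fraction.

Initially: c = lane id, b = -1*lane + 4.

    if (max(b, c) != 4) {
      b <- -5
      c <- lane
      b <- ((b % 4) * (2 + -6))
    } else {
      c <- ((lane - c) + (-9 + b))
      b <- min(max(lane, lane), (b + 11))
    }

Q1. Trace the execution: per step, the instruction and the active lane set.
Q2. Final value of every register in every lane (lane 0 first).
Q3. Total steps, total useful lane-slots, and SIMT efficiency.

step 0: eval (max(b, c) != 4)        {0,1,2,3,4,5,6,7}
step 1: b <- -5                      {1,2,3,5,6,7}
step 2: c <- lane                    {1,2,3,5,6,7}
step 3: b <- ((b % 4) * (2 + -6))    {1,2,3,5,6,7}
step 4: c <- ((lane - c) + (-9 + b)) {0,4}
step 5: b <- min(max(lane, lane), (b + 11)) {0,4}

Answer: 6 steps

c: -5,1,2,3,-9,5,6,7
b: 0,-12,-12,-12,4,-12,-12,-12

steps = 6; useful = 30; efficiency = 30/48 = 5/8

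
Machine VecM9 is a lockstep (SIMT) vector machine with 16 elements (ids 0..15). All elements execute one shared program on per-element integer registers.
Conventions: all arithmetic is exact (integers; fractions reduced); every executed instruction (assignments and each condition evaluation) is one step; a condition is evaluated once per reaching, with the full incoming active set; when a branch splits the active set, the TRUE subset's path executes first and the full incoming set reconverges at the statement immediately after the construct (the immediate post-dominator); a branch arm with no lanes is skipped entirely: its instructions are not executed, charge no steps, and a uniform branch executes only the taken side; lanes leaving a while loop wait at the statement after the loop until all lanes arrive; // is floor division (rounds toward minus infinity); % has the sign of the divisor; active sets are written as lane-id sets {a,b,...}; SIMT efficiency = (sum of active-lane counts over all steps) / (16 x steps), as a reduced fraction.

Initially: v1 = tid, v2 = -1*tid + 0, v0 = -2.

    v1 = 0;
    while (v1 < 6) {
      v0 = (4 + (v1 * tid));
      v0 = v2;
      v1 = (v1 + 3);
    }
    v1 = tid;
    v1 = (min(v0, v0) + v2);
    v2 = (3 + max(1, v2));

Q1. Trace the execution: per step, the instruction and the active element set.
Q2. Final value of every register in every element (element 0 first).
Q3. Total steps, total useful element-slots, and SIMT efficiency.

step 0: v1 <- 0                      {0,1,2,3,4,5,6,7,8,9,10,11,12,13,14,15}
step 1: eval (v1 < 6)                {0,1,2,3,4,5,6,7,8,9,10,11,12,13,14,15}
step 2: v0 <- (4 + (v1 * tid))       {0,1,2,3,4,5,6,7,8,9,10,11,12,13,14,15}
step 3: v0 <- v2                     {0,1,2,3,4,5,6,7,8,9,10,11,12,13,14,15}
step 4: v1 <- (v1 + 3)               {0,1,2,3,4,5,6,7,8,9,10,11,12,13,14,15}
step 5: eval (v1 < 6)                {0,1,2,3,4,5,6,7,8,9,10,11,12,13,14,15}
step 6: v0 <- (4 + (v1 * tid))       {0,1,2,3,4,5,6,7,8,9,10,11,12,13,14,15}
step 7: v0 <- v2                     {0,1,2,3,4,5,6,7,8,9,10,11,12,13,14,15}
step 8: v1 <- (v1 + 3)               {0,1,2,3,4,5,6,7,8,9,10,11,12,13,14,15}
step 9: eval (v1 < 6)                {0,1,2,3,4,5,6,7,8,9,10,11,12,13,14,15}
step 10: v1 <- tid                    {0,1,2,3,4,5,6,7,8,9,10,11,12,13,14,15}
step 11: v1 <- (min(v0, v0) + v2)     {0,1,2,3,4,5,6,7,8,9,10,11,12,13,14,15}
step 12: v2 <- (3 + max(1, v2))       {0,1,2,3,4,5,6,7,8,9,10,11,12,13,14,15}

Answer: 13 steps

v1: 0,-2,-4,-6,-8,-10,-12,-14,-16,-18,-20,-22,-24,-26,-28,-30
v2: 4,4,4,4,4,4,4,4,4,4,4,4,4,4,4,4
v0: 0,-1,-2,-3,-4,-5,-6,-7,-8,-9,-10,-11,-12,-13,-14,-15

steps = 13; useful = 208; efficiency = 208/208 = 1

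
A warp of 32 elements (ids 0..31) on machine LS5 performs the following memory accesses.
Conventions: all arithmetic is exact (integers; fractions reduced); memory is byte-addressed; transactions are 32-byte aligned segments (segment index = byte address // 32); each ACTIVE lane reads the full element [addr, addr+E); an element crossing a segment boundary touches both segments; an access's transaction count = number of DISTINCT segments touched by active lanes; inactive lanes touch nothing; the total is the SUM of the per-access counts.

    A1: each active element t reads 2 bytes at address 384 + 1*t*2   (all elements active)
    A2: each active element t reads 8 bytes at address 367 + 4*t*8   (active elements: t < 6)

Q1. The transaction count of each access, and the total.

A1: 2 transactions
A2: 6 transactions

Answer: 2,6; total 8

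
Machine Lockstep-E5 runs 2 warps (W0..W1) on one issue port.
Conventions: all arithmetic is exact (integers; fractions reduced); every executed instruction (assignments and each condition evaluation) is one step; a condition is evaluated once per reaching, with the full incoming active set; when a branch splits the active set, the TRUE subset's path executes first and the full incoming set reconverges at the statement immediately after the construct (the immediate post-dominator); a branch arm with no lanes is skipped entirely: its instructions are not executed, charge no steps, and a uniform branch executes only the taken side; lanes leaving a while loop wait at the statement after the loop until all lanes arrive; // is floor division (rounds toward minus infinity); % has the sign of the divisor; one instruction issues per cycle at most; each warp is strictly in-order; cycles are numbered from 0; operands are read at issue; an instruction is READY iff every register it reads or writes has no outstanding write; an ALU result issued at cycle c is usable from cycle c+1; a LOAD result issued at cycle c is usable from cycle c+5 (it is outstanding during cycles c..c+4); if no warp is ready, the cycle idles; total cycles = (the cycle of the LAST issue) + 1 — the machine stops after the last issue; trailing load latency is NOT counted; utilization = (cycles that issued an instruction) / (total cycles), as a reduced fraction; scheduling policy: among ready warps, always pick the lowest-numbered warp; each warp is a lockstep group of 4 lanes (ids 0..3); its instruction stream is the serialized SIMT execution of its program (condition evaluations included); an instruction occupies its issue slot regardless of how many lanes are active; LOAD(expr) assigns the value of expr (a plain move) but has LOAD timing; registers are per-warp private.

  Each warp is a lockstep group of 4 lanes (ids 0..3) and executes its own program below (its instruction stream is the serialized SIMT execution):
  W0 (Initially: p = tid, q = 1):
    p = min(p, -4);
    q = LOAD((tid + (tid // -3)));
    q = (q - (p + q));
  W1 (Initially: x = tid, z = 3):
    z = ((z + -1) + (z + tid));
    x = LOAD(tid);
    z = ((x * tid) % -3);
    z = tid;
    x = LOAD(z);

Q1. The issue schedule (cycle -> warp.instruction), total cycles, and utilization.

cycle 0: W0.I0
cycle 1: W0.I1
cycle 2: W1.I0
cycle 3: W1.I1
cycle 4: idle
cycle 5: idle
cycle 6: W0.I2
cycle 7: idle
cycle 8: W1.I2
cycle 9: W1.I3
cycle 10: W1.I4

Answer: 11 cycles, utilization 8/11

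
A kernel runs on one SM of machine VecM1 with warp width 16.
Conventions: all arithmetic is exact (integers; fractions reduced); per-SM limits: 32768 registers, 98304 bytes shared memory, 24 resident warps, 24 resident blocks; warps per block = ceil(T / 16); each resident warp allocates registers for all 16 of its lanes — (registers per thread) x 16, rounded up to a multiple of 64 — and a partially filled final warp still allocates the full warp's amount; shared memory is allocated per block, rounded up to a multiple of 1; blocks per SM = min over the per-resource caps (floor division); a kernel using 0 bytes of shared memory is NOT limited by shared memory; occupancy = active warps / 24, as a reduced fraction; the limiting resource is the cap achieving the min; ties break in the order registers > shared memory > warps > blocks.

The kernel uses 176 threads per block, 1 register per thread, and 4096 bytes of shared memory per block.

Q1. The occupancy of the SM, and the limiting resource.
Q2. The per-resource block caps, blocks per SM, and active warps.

Answer: occupancy 11/12, limited by warps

registers: 46 blocks
shared memory: 24 blocks
warps: 2 blocks
blocks: 24 blocks

Answer: 2 blocks, 22 active warps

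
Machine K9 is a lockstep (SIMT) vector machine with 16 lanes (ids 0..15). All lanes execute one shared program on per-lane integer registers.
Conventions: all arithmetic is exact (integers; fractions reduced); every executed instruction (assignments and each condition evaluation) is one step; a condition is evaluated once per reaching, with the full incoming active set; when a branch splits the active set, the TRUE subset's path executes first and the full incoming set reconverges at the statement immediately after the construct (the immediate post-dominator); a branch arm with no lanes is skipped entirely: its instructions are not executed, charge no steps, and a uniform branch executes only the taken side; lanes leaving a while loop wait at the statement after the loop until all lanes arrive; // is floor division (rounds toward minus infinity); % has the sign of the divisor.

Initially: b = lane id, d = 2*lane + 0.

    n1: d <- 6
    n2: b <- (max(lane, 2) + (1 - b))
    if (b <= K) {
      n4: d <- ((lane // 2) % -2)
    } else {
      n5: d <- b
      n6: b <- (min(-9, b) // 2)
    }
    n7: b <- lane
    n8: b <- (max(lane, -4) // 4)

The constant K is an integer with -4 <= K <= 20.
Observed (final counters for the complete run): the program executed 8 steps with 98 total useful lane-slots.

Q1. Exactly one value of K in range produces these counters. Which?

Answer: K = 1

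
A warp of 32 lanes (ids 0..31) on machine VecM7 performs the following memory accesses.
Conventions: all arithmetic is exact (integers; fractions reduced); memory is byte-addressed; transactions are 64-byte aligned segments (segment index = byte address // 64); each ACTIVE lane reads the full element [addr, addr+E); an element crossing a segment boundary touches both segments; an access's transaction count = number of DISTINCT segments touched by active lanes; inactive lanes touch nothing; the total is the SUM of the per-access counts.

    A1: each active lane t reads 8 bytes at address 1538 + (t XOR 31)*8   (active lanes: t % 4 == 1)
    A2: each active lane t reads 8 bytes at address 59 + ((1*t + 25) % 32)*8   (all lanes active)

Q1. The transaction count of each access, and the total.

A1: 4 transactions
A2: 5 transactions

Answer: 4,5; total 9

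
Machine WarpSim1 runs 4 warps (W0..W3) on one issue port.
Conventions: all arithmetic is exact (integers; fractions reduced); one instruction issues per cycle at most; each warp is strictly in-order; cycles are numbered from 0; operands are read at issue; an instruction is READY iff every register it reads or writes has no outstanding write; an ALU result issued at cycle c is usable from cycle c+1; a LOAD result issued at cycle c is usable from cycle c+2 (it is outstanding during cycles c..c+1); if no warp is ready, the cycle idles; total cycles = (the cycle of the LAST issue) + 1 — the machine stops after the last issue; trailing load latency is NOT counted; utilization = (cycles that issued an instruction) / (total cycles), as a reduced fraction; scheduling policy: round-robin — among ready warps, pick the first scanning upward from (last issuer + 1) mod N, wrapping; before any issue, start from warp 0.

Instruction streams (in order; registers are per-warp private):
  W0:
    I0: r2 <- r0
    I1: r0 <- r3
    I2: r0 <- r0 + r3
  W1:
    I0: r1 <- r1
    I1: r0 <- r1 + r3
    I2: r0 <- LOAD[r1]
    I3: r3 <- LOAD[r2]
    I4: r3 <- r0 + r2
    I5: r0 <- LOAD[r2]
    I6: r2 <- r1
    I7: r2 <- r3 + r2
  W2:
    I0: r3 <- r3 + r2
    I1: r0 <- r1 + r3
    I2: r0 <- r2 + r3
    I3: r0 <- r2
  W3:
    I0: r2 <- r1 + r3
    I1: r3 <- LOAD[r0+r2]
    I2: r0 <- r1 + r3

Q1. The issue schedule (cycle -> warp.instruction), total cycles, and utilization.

cycle 0: W0.I0
cycle 1: W1.I0
cycle 2: W2.I0
cycle 3: W3.I0
cycle 4: W0.I1
cycle 5: W1.I1
cycle 6: W2.I1
cycle 7: W3.I1
cycle 8: W0.I2
cycle 9: W1.I2
cycle 10: W2.I2
cycle 11: W3.I2
cycle 12: W1.I3
cycle 13: W2.I3
cycle 14: W1.I4
cycle 15: W1.I5
cycle 16: W1.I6
cycle 17: W1.I7

Answer: 18 cycles, utilization 1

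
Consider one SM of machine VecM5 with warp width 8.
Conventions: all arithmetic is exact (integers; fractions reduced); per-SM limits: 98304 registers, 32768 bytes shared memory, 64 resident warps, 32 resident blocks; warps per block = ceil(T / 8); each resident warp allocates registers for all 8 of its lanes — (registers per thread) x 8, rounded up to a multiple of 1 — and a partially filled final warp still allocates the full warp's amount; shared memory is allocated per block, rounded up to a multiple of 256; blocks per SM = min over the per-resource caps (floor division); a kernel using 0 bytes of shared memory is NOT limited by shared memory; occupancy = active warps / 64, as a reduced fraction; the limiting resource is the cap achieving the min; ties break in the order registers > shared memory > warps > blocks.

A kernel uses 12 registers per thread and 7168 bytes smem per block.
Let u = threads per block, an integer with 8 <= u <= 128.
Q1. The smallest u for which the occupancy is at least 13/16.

Answer: u = 97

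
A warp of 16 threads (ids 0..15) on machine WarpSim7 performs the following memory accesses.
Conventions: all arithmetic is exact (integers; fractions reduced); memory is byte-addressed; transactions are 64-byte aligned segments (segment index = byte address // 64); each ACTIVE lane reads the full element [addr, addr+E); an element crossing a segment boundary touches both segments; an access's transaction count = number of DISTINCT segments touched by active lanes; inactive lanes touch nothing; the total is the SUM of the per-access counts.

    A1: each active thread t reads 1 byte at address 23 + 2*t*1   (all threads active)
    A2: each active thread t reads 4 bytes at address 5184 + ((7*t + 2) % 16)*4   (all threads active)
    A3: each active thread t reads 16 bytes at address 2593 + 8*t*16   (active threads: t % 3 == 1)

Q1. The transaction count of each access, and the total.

A1: 1 transaction
A2: 1 transaction
A3: 5 transactions

Answer: 1,1,5; total 7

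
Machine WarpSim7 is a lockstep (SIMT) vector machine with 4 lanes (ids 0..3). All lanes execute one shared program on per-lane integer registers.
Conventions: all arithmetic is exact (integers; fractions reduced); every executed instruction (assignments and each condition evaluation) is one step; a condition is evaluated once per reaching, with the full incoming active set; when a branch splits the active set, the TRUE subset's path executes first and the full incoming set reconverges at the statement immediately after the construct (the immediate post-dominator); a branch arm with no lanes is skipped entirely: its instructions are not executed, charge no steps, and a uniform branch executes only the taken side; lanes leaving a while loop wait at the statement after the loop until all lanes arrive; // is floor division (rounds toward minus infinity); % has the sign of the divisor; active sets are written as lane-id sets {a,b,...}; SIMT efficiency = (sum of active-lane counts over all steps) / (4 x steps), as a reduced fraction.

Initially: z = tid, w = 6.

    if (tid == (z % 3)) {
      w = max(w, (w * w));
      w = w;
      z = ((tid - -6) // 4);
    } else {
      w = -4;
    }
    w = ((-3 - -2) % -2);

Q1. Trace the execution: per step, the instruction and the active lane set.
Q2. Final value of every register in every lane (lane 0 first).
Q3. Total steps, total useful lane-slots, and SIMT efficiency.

step 0: eval (tid == (z % 3))        {0,1,2,3}
step 1: w <- max(w, (w * w))         {0,1,2}
step 2: w <- w                       {0,1,2}
step 3: z <- ((tid - -6) // 4)       {0,1,2}
step 4: w <- -4                      {3}
step 5: w <- ((-3 - -2) % -2)        {0,1,2,3}

Answer: 6 steps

z: 1,1,2,3
w: -1,-1,-1,-1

steps = 6; useful = 18; efficiency = 18/24 = 3/4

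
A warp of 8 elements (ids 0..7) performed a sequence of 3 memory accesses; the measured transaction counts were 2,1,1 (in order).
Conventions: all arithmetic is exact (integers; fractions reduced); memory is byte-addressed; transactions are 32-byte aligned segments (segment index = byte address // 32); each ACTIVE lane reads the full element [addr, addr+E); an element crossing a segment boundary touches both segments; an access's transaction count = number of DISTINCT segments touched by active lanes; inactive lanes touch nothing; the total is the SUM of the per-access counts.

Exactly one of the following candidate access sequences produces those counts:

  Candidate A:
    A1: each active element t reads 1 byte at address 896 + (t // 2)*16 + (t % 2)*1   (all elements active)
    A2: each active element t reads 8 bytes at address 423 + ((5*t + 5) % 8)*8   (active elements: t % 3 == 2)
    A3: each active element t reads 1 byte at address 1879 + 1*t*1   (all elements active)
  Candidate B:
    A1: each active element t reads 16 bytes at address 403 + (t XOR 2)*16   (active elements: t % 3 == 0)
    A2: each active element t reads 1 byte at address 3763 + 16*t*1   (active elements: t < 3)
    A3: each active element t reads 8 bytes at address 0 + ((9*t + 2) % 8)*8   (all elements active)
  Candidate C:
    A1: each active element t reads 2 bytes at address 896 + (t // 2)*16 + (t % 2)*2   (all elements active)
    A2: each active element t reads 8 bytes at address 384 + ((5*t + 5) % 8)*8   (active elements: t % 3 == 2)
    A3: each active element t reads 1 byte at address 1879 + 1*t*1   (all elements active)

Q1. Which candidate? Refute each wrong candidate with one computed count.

A: A2 gives 2 transactions, not 1
B: A1 gives 3 transactions, not 2
C: all counts match (2,1,1)

Answer: C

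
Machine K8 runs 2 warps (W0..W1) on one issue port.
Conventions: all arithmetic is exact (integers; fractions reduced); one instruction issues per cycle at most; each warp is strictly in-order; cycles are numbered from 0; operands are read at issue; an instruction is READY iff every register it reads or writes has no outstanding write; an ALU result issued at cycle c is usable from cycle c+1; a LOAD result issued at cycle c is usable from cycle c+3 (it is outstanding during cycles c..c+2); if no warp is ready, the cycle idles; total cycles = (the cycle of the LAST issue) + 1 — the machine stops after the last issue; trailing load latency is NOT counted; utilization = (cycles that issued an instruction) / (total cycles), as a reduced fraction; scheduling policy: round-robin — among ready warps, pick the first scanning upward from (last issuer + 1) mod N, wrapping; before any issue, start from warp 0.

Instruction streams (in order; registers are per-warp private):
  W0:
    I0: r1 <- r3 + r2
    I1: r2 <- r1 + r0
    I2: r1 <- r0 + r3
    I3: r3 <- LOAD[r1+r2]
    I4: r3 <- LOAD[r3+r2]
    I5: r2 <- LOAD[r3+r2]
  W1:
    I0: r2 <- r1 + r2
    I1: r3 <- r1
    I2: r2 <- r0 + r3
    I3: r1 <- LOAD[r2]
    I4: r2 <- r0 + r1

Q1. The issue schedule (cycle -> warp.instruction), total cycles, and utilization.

cycle 0: W0.I0
cycle 1: W1.I0
cycle 2: W0.I1
cycle 3: W1.I1
cycle 4: W0.I2
cycle 5: W1.I2
cycle 6: W0.I3
cycle 7: W1.I3
cycle 8: idle
cycle 9: W0.I4
cycle 10: W1.I4
cycle 11: idle
cycle 12: W0.I5

Answer: 13 cycles, utilization 11/13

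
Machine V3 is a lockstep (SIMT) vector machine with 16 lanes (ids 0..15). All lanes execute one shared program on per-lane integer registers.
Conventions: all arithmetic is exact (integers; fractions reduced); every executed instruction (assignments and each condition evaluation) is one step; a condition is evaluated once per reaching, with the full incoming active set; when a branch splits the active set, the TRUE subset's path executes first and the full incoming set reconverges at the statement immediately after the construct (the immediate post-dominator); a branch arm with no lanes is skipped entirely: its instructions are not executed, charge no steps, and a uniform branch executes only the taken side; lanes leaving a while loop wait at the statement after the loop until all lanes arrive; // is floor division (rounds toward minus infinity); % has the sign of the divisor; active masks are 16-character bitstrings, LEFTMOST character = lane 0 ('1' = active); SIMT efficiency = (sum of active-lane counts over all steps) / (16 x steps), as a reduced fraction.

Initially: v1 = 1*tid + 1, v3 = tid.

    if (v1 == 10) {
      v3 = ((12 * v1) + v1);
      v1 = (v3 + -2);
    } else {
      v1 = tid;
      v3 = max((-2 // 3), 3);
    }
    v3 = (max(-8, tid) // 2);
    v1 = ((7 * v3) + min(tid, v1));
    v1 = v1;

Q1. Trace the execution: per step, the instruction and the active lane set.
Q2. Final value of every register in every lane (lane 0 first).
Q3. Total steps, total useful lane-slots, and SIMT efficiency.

step 0: eval (v1 == 10)              1111111111111111
step 1: v3 <- ((12 * v1) + v1)       0000000001000000
step 2: v1 <- (v3 + -2)              0000000001000000
step 3: v1 <- tid                    1111111110111111
step 4: v3 <- max((-2 // 3), 3)      1111111110111111
step 5: v3 <- (max(-8, tid) // 2)    1111111111111111
step 6: v1 <- ((7 * v3) + min(tid, v1)) 1111111111111111
step 7: v1 <- v1                     1111111111111111

Answer: 8 steps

v1: 0,1,9,10,18,19,27,28,36,37,45,46,54,55,63,64
v3: 0,0,1,1,2,2,3,3,4,4,5,5,6,6,7,7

steps = 8; useful = 96; efficiency = 96/128 = 3/4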